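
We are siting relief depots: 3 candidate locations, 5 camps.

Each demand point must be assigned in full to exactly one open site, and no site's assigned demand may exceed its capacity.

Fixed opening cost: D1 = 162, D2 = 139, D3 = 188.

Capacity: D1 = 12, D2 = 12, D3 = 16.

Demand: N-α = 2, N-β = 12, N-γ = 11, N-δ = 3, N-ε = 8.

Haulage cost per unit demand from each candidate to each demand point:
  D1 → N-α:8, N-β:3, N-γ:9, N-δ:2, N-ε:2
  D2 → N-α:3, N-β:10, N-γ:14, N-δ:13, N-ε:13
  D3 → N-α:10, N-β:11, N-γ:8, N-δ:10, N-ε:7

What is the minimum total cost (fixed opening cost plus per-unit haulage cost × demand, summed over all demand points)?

739

Open {D1, D2, D3}; cheapest assignment that respects the capacities:
  D1 (cap 12, load 11): N-δ, N-ε — cost 3×2 + 8×2 = 22
  D2 (cap 12, load 12): N-β — cost 12×10 = 120
  D3 (cap 16, load 13): N-α, N-γ — cost 2×10 + 11×8 = 108
  Shipping 250, fixed 489 → total 739.
  Any other capacity-feasible assignment to {D1, D2, D3} ships for at least 250.
Total demand is 36 and no other set of sites has combined capacity ≥ 36, so {D1, D2, D3} is the only feasible choice of open sites. Minimum: 739.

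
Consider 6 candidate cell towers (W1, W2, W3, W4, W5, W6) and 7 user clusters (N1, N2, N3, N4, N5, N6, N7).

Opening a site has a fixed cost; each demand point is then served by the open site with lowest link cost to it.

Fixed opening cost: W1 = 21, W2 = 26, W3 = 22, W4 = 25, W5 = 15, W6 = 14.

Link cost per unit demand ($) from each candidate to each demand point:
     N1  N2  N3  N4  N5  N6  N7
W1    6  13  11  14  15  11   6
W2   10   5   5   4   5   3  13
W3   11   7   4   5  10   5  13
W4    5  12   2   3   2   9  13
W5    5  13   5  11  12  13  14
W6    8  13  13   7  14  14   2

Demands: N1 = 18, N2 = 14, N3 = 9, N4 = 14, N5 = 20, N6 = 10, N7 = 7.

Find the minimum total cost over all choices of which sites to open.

369

Open {W2, W4, W6}: assign each demand point to its cheapest open site.
  N1→W4 18×5=90, N2→W2 14×5=70, N3→W4 9×2=18, N4→W4 14×3=42, N5→W4 20×2=40, N6→W2 10×3=30, N7→W6 7×2=14
  link cost 304, fixed 65 → total 369.
Compare {W2, W4, W5, W6}: link cost 304 + fixed 80 = 384.
Compare {W1, W2, W4, W6}: link cost 304 + fixed 86 = 390.
Compare {W2, W3, W4, W6}: link cost 304 + fixed 87 = 391.
All other subsets cost ≥ 384. Minimum total cost: 369.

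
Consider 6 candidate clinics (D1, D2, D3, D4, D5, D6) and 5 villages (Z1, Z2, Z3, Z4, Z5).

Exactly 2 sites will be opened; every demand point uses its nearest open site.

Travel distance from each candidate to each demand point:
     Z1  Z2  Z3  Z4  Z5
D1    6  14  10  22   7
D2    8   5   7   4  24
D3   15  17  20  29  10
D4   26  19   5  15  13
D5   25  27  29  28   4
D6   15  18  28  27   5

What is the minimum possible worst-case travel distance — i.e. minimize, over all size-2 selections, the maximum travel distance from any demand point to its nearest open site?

Open {D1, D2}.
  Farthest demand point is Z3 at travel distance 7 (to D2); all others are ≤ 7.
With {D2, D5} the worst case is 8.
With {D2, D6} the worst case is 8.
No size-2 selection achieves below 7.

7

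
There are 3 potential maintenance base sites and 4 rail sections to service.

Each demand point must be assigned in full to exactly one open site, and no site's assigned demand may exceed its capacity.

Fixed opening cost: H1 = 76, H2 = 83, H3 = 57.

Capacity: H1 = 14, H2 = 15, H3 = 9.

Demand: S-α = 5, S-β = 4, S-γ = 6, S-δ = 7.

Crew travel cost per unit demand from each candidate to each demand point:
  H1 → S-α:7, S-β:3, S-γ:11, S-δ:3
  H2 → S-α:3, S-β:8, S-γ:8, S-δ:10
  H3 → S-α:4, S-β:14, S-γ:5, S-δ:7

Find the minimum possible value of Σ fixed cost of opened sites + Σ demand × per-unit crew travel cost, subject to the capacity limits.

Open {H1, H2}; cheapest assignment that respects the capacities:
  H1 (cap 14, load 11): S-β, S-δ — cost 4×3 + 7×3 = 33
  H2 (cap 15, load 11): S-α, S-γ — cost 5×3 + 6×8 = 63
  Shipping 96, fixed 159 → total 255.
  Any other capacity-feasible assignment to {H1, H2} ships for at least 96.
Compare {H2, H3}: its best feasible assignment gives total 284.
Compare {H1, H2, H3}: its best feasible assignment gives total 294.
Every other set of open sites that can feasibly serve all demand totals ≥ 284 even under its best assignment. Minimum: 255.

255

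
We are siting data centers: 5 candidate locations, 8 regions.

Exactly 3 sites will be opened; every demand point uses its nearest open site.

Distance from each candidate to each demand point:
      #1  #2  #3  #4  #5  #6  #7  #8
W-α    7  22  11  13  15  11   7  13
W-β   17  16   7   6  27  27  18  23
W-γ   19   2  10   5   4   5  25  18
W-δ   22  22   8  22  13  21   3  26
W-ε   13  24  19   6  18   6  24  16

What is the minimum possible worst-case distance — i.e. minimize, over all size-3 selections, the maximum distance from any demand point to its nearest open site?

Open {W-α, W-β, W-γ}.
  Farthest demand point is #8 at distance 13 (to W-α); all others are ≤ 13.
With {W-α, W-γ, W-δ} the worst case is 13.
With {W-α, W-γ, W-ε} the worst case is 13.
No size-3 selection achieves below 13.

13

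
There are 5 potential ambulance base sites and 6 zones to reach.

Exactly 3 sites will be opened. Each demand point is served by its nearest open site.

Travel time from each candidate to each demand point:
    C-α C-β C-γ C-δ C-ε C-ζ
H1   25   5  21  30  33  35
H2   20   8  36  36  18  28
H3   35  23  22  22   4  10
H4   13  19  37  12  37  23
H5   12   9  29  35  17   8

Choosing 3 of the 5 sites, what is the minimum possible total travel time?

65

Open {H1, H3, H4}.
  C-α→H4 13, C-β→H1 5, C-γ→H1 21, C-δ→H4 12, C-ε→H3 4, C-ζ→H3 10  ⇒ total 65.
Compare {H3, H4, H5}: total 67.
Compare {H2, H3, H4}: total 69.
No size-3 selection does better; minimum is 65.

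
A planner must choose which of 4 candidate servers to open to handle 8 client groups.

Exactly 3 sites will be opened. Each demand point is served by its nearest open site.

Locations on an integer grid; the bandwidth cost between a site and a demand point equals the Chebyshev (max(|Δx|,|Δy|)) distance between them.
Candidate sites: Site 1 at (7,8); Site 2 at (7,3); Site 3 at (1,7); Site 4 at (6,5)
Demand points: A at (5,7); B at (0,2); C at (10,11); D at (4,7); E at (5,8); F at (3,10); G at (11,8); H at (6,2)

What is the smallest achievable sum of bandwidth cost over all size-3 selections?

23

Open {Site 1, Site 2, Site 3}.
  A→Site 1 2, B→Site 3 5, C→Site 1 3, D→Site 1 3, E→Site 1 2, F→Site 3 3, G→Site 1 4, H→Site 2 1  ⇒ total 23.
Compare {Site 1, Site 2, Site 4}: total 24.
Compare {Site 1, Site 3, Site 4}: total 24.
No size-3 selection does better; minimum is 23.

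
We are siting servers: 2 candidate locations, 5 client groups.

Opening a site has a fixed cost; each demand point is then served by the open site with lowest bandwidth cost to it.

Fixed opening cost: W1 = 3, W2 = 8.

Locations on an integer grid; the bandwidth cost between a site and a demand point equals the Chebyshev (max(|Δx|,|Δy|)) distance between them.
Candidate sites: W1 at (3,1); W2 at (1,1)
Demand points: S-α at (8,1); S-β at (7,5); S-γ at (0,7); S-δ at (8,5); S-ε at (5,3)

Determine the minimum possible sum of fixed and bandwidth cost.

25

Open {W1}: assign each demand point to its cheapest open site.
  S-α→W1 5, S-β→W1 4, S-γ→W1 6, S-δ→W1 5, S-ε→W1 2
  bandwidth cost 22, fixed 3 → total 25.
Compare {W1, W2}: bandwidth cost 22 + fixed 11 = 33.
Compare {W2}: bandwidth cost 30 + fixed 8 = 38.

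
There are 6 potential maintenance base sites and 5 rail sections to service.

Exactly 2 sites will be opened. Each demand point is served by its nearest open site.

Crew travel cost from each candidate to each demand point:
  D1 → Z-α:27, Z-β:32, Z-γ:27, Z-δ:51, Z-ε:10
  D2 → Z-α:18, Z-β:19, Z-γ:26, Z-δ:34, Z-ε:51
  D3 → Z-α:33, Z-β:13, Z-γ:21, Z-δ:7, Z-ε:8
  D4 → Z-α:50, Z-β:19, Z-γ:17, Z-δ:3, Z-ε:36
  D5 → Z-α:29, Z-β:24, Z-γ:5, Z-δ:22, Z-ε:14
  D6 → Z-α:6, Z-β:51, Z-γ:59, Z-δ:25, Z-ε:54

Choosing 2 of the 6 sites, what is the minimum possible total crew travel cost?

55

Open {D3, D6}.
  Z-α→D6 6, Z-β→D3 13, Z-γ→D3 21, Z-δ→D3 7, Z-ε→D3 8  ⇒ total 55.
Compare {D3, D5}: total 62.
Compare {D2, D3}: total 67.
No size-2 selection does better; minimum is 55.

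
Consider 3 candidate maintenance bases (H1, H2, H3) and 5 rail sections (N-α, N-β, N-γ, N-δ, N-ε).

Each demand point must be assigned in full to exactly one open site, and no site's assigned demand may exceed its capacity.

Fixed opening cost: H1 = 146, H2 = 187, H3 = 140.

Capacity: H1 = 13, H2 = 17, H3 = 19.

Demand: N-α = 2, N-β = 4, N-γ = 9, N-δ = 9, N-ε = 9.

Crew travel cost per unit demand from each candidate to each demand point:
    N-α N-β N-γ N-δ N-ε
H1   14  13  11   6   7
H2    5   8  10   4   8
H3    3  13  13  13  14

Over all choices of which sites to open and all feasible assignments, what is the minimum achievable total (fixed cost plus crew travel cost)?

648

Open {H2, H3}; cheapest assignment that respects the capacities:
  H2 (cap 17, load 15): N-α, N-β, N-δ — cost 2×5 + 4×8 + 9×4 = 78
  H3 (cap 19, load 18): N-γ, N-ε — cost 9×13 + 9×14 = 243
  Shipping 321, fixed 327 → total 648.
  Any other capacity-feasible assignment to {H2, H3} ships for at least 321.
Compare {H1, H2, H3}: its best feasible assignment gives total 727.
Every other set of open sites that can feasibly serve all demand totals ≥ 727 even under its best assignment. Minimum: 648.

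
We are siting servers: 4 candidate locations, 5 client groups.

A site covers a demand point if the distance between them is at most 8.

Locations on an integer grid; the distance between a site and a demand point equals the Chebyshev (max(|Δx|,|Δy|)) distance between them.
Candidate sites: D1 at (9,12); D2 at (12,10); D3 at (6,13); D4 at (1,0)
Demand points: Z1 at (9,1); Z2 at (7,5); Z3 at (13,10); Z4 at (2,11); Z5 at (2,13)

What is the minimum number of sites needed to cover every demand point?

2

Coverage sets (demand points within 8 of each site):
  D1: {Z2, Z3, Z4, Z5}
  D2: {Z2, Z3}
  D3: {Z2, Z3, Z4, Z5}
  D4: {Z1, Z2}
No single site covers all 5 demand points.
But {D1, D4} covers everything, so the minimum is 2.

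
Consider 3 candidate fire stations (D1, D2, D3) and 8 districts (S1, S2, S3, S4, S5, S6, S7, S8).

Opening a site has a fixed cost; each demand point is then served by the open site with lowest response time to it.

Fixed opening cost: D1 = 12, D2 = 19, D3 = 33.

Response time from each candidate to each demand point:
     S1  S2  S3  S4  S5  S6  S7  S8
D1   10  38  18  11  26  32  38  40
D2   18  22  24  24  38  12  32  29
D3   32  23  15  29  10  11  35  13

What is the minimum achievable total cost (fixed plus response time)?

173

Open {D1, D3}: assign each demand point to its cheapest open site.
  S1→D1 10, S2→D3 23, S3→D3 15, S4→D1 11, S5→D3 10, S6→D3 11, S7→D3 35, S8→D3 13
  response time 128, fixed 45 → total 173.
Compare {D1, D2, D3}: response time 124 + fixed 64 = 188.
Compare {D1, D2}: response time 160 + fixed 31 = 191.
Compare {D2, D3}: response time 145 + fixed 52 = 197.
All other subsets cost ≥ 188. Minimum total cost: 173.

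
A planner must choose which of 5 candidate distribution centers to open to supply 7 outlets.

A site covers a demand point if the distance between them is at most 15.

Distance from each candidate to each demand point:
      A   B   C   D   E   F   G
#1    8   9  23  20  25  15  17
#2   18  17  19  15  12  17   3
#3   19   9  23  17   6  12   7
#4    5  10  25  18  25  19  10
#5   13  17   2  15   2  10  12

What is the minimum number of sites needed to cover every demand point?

Coverage sets (demand points within 15 of each site):
  #1: {A, B, F}
  #2: {D, E, G}
  #3: {B, E, F, G}
  #4: {A, B, G}
  #5: {A, C, D, E, F, G}
No single site covers all 7 demand points.
But {#1, #5} covers everything, so the minimum is 2.

2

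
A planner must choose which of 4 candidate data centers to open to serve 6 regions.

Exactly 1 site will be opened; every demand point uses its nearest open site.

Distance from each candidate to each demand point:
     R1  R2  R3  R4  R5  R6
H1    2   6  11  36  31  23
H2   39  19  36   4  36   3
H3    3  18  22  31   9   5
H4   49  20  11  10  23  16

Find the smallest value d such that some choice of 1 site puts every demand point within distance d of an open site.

31

Open {H3}.
  Farthest demand point is R4 at distance 31 (to H3); all others are ≤ 31.
With {H1} the worst case is 36.
With {H2} the worst case is 39.
No size-1 selection achieves below 31.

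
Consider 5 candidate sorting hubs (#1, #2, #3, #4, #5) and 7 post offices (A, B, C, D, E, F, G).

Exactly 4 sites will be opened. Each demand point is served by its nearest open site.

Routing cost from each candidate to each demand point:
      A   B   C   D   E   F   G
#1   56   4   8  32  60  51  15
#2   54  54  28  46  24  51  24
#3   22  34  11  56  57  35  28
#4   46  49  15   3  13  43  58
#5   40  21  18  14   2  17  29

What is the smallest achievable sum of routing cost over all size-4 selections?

Open {#1, #3, #4, #5}.
  A→#3 22, B→#1 4, C→#1 8, D→#4 3, E→#5 2, F→#5 17, G→#1 15  ⇒ total 71.
Compare {#1, #2, #3, #5}: total 82.
Compare {#1, #2, #4, #5}: total 89.
No size-4 selection does better; minimum is 71.

71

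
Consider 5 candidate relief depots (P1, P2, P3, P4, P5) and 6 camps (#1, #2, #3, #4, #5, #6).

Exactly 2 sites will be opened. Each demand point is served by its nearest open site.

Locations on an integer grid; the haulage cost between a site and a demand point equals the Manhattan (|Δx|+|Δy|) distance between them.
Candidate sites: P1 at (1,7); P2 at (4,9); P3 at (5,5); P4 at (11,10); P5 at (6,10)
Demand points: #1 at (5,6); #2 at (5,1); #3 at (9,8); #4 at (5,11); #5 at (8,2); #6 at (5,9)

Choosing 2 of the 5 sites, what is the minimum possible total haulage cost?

20

Open {P3, P5}.
  #1→P3 1, #2→P3 4, #3→P5 5, #4→P5 2, #5→P3 6, #6→P5 2  ⇒ total 20.
Compare {P2, P3}: total 21.
Compare {P3, P4}: total 25.
No size-2 selection does better; minimum is 20.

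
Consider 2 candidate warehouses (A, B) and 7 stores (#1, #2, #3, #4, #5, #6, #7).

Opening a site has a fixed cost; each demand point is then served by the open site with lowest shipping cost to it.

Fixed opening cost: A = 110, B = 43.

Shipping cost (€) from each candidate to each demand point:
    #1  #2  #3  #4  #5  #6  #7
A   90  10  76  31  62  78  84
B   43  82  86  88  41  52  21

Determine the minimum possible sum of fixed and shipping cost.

427

Open {A, B}: assign each demand point to its cheapest open site.
  #1→B 43, #2→A 10, #3→A 76, #4→A 31, #5→B 41, #6→B 52, #7→B 21
  shipping cost 274, fixed 153 → total 427.
Compare {B}: shipping cost 413 + fixed 43 = 456.
Compare {A}: shipping cost 431 + fixed 110 = 541.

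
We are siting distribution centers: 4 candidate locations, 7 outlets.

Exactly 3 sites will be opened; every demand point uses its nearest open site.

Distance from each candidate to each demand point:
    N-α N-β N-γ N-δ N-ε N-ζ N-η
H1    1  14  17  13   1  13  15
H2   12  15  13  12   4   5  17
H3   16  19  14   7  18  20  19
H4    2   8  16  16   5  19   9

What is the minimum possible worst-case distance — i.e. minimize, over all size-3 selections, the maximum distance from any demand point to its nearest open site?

13

Open {H1, H2, H4}.
  Farthest demand point is N-γ at distance 13 (to H2); all others are ≤ 13.
With {H2, H3, H4} the worst case is 13.
With {H1, H3, H4} the worst case is 14.
No size-3 selection achieves below 13.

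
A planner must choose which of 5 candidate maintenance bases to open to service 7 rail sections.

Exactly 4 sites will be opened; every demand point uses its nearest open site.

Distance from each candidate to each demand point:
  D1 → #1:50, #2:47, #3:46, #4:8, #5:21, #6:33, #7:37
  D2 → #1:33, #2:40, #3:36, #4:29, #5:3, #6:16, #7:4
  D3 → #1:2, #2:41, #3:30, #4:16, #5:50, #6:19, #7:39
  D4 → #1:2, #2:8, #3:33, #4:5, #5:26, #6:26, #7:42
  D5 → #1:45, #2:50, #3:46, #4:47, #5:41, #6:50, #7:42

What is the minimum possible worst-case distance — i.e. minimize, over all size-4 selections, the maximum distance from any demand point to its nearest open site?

30

Open {D1, D2, D3, D4}.
  Farthest demand point is #3 at distance 30 (to D3); all others are ≤ 30.
With {D2, D3, D4, D5} the worst case is 30.
With {D1, D2, D4, D5} the worst case is 33.
No size-4 selection achieves below 30.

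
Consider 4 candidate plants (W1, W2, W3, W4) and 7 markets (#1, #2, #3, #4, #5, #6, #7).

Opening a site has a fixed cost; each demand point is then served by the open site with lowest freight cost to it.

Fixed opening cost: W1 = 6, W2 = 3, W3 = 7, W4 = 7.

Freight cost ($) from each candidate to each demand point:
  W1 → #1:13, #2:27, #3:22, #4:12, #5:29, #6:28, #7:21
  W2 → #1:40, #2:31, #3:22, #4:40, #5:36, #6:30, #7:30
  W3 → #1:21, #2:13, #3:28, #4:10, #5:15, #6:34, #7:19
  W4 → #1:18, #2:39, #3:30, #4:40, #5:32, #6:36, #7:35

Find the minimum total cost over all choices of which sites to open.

133

Open {W1, W3}: assign each demand point to its cheapest open site.
  #1→W1 13, #2→W3 13, #3→W1 22, #4→W3 10, #5→W3 15, #6→W1 28, #7→W3 19
  freight cost 120, fixed 13 → total 133.
Compare {W1, W2, W3}: freight cost 120 + fixed 16 = 136.
Compare {W2, W3}: freight cost 130 + fixed 10 = 140.
Compare {W1, W3, W4}: freight cost 120 + fixed 20 = 140.
All other subsets cost ≥ 136. Minimum total cost: 133.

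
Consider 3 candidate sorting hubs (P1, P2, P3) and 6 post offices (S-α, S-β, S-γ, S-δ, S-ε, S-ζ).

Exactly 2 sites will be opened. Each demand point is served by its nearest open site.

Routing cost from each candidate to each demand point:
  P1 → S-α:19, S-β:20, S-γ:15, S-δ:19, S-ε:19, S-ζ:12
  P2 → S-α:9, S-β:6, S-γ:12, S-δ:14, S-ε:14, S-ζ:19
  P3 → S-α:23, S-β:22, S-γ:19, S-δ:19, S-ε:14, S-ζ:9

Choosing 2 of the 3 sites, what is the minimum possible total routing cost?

64

Open {P2, P3}.
  S-α→P2 9, S-β→P2 6, S-γ→P2 12, S-δ→P2 14, S-ε→P2 14, S-ζ→P3 9  ⇒ total 64.
Compare {P1, P2}: total 67.
Compare {P1, P3}: total 96.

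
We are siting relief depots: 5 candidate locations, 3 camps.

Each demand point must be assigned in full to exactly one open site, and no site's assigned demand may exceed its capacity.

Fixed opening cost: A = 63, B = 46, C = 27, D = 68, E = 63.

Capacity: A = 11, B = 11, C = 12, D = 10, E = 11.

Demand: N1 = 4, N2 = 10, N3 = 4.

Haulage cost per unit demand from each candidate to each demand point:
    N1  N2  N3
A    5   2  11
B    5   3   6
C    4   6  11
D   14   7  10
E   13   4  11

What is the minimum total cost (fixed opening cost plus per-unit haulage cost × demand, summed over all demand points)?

163

Open {B, C}; cheapest assignment that respects the capacities:
  B (cap 11, load 10): N2 — cost 10×3 = 30
  C (cap 12, load 8): N1, N3 — cost 4×4 + 4×11 = 60
  Shipping 90, fixed 73 → total 163.
  Any other capacity-feasible assignment to {B, C} ships for at least 90.
Compare {A, C}: its best feasible assignment gives total 170.
Compare {A, B}: its best feasible assignment gives total 173.
Every other set of open sites that can feasibly serve all demand totals ≥ 170 even under its best assignment. Minimum: 163.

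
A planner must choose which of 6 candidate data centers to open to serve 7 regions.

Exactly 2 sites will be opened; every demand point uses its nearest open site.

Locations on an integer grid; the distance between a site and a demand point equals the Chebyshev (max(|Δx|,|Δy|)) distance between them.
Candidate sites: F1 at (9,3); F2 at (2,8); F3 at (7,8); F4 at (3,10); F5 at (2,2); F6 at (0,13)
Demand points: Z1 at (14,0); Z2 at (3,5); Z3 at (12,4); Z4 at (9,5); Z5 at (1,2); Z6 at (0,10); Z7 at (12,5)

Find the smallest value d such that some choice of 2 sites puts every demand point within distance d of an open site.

Open {F1, F2}.
  Farthest demand point is Z5 at distance 6 (to F2); all others are ≤ 6.
With {F1, F3} the worst case is 7.
With {F1, F4} the worst case is 8.
No size-2 selection achieves below 6.

6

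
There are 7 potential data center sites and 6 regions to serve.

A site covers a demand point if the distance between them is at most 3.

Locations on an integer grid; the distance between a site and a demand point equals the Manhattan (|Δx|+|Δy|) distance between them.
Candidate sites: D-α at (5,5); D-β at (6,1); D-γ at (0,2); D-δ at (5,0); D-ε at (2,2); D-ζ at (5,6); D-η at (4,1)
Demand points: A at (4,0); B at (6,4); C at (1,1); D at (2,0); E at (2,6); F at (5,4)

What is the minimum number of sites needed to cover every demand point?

2

Coverage sets (demand points within 3 of each site):
  D-α: {B, F}
  D-β: {A, B}
  D-γ: {C}
  D-δ: {A, D}
  D-ε: {C, D}
  D-ζ: {B, E, F}
  D-η: {A, C, D}
No single site covers all 6 demand points.
But {D-ζ, D-η} covers everything, so the minimum is 2.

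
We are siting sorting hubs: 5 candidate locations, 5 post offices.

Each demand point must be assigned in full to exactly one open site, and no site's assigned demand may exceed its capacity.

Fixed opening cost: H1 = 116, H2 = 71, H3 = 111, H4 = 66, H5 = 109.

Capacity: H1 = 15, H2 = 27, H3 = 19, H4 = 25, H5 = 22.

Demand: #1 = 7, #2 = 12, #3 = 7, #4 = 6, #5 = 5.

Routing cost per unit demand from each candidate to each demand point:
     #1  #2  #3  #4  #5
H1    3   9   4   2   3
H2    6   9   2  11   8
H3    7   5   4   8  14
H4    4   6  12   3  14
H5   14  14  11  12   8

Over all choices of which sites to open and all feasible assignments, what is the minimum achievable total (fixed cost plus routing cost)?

309

Open {H2, H4}; cheapest assignment that respects the capacities:
  H2 (cap 27, load 12): #3, #5 — cost 7×2 + 5×8 = 54
  H4 (cap 25, load 25): #1, #2, #4 — cost 7×4 + 12×6 + 6×3 = 118
  Shipping 172, fixed 137 → total 309.
  Any other capacity-feasible assignment to {H2, H4} ships for at least 172.
Compare {H1, H4}: its best feasible assignment gives total 343.
Compare {H1, H2}: its best feasible assignment gives total 378.
Every other set of open sites that can feasibly serve all demand totals ≥ 343 even under its best assignment. Minimum: 309.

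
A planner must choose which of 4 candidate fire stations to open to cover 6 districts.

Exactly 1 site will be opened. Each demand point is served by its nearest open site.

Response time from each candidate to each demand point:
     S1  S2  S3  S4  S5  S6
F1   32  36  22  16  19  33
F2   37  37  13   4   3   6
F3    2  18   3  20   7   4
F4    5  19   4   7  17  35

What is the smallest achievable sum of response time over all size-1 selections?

Open {F3}.
  S1→F3 2, S2→F3 18, S3→F3 3, S4→F3 20, S5→F3 7, S6→F3 4  ⇒ total 54.
Compare {F4}: total 87.
Compare {F2}: total 100.
No size-1 selection does better; minimum is 54.

54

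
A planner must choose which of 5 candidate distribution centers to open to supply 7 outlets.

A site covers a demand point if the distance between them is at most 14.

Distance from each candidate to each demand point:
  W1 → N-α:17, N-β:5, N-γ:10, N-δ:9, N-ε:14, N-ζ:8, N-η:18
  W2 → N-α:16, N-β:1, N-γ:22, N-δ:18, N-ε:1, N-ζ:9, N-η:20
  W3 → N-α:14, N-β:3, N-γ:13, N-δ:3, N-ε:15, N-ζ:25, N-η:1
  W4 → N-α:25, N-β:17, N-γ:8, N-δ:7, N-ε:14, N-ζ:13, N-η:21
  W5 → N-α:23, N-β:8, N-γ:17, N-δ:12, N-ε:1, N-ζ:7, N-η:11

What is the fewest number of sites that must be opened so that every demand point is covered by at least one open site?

Coverage sets (demand points within 14 of each site):
  W1: {N-β, N-γ, N-δ, N-ε, N-ζ}
  W2: {N-β, N-ε, N-ζ}
  W3: {N-α, N-β, N-γ, N-δ, N-η}
  W4: {N-γ, N-δ, N-ε, N-ζ}
  W5: {N-β, N-δ, N-ε, N-ζ, N-η}
No single site covers all 7 demand points.
But {W1, W3} covers everything, so the minimum is 2.

2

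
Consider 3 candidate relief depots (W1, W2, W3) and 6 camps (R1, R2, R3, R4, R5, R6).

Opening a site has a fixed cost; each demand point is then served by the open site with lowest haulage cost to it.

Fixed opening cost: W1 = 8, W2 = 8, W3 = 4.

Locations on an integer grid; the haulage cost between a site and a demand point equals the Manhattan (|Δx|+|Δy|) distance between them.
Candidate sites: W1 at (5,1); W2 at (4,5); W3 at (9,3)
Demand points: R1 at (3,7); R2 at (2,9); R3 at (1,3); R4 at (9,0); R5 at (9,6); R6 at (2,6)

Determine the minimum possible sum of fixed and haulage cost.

Open {W2, W3}: assign each demand point to its cheapest open site.
  R1→W2 3, R2→W2 6, R3→W2 5, R4→W3 3, R5→W3 3, R6→W2 3
  haulage cost 23, fixed 12 → total 35.
Compare {W2}: haulage cost 33 + fixed 8 = 41.
Compare {W1, W2, W3}: haulage cost 23 + fixed 20 = 43.
Compare {W1, W2}: haulage cost 28 + fixed 16 = 44.
All other subsets cost ≥ 41. Minimum total cost: 35.

35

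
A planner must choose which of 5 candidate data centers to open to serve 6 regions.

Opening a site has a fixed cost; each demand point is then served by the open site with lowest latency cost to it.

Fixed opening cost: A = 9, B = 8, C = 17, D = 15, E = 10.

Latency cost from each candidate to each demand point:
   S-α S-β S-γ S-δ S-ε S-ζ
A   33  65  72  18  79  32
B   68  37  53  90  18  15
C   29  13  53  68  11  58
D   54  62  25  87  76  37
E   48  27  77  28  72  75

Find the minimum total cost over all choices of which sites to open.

160

Open {A, B, C, D}: assign each demand point to its cheapest open site.
  S-α→C 29, S-β→C 13, S-γ→D 25, S-δ→A 18, S-ε→C 11, S-ζ→B 15
  latency cost 111, fixed 49 → total 160.
Compare {A, C, D}: latency cost 128 + fixed 41 = 169.
Compare {A, B, C, D, E}: latency cost 111 + fixed 59 = 170.
Compare {B, C, D, E}: latency cost 121 + fixed 50 = 171.
All other subsets cost ≥ 169. Minimum total cost: 160.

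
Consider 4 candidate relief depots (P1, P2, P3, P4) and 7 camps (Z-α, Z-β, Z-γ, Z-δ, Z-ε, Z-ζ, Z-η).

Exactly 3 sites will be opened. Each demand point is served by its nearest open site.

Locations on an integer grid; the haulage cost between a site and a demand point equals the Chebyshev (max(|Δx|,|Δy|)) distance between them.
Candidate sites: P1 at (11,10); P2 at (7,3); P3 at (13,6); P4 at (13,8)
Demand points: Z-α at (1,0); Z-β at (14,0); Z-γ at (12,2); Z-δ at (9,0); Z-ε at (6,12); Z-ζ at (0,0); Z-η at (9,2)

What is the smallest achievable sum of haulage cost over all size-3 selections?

33

Open {P1, P2, P3}.
  Z-α→P2 6, Z-β→P3 6, Z-γ→P3 4, Z-δ→P2 3, Z-ε→P1 5, Z-ζ→P2 7, Z-η→P2 2  ⇒ total 33.
Compare {P1, P2, P4}: total 35.
Compare {P2, P3, P4}: total 35.
No size-3 selection does better; minimum is 33.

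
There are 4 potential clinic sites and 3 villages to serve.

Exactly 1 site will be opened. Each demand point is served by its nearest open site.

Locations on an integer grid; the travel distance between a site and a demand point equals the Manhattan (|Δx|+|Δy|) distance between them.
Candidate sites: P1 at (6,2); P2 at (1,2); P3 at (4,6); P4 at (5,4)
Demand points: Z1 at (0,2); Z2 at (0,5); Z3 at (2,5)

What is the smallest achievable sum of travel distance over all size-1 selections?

9

Open {P2}.
  Z1→P2 1, Z2→P2 4, Z3→P2 4  ⇒ total 9.
Compare {P3}: total 16.
Compare {P4}: total 17.
No size-1 selection does better; minimum is 9.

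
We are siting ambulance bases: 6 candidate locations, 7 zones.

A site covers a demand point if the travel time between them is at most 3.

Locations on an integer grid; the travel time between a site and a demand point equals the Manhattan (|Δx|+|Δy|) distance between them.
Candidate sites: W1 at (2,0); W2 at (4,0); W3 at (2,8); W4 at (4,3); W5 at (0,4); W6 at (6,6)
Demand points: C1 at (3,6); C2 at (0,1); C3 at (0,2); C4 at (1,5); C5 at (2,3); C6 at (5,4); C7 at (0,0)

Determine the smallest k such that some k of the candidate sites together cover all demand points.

3

Coverage sets (demand points within 3 of each site):
  W1: {C2, C5, C7}
  W2: {}
  W3: {C1}
  W4: {C5, C6}
  W5: {C2, C3, C4, C5}
  W6: {C1, C6}
No 2 sites suffice: every size-2 union leaves at least one demand point uncovered.
But {W1, W5, W6} covers everything, so the minimum is 3.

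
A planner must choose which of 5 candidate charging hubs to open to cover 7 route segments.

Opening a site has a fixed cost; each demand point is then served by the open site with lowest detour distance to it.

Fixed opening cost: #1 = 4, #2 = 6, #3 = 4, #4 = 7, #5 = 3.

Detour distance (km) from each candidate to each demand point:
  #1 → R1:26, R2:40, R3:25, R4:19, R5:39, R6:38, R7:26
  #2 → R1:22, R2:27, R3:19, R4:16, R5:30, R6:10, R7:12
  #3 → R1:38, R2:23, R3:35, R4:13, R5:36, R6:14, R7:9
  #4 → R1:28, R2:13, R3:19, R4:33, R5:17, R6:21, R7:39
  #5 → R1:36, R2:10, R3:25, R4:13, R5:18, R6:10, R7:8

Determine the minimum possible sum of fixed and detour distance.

109

Open {#2, #5}: assign each demand point to its cheapest open site.
  R1→#2 22, R2→#5 10, R3→#2 19, R4→#5 13, R5→#5 18, R6→#2 10, R7→#5 8
  detour distance 100, fixed 9 → total 109.
Compare {#1, #2, #5}: detour distance 100 + fixed 13 = 113.
Compare {#2, #3, #5}: detour distance 100 + fixed 13 = 113.
Compare {#4, #5}: detour distance 105 + fixed 10 = 115.
All other subsets cost ≥ 113. Minimum total cost: 109.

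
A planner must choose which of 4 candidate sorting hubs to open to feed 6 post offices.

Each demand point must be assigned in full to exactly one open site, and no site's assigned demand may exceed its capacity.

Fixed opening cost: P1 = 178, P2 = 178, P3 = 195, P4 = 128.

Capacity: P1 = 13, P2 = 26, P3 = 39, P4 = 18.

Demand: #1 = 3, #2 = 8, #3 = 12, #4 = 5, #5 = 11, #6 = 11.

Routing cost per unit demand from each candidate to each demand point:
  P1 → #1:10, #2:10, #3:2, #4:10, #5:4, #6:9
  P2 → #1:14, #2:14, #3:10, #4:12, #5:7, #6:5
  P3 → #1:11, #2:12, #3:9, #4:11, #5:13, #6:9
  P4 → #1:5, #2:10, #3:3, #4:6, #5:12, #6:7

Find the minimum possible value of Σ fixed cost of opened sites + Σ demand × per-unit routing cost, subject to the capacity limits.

Open {P3, P4}; cheapest assignment that respects the capacities:
  P3 (cap 39, load 33): #1, #2, #5, #6 — cost 3×11 + 8×12 + 11×13 + 11×9 = 371
  P4 (cap 18, load 17): #3, #4 — cost 12×3 + 5×6 = 66
  Shipping 437, fixed 323 → total 760.
  Any other capacity-feasible assignment to {P3, P4} ships for at least 437.
Compare {P1, P2, P4}: its best feasible assignment gives total 765.
Compare {P2, P3}: its best feasible assignment gives total 797.
Every other set of open sites that can feasibly serve all demand totals ≥ 765 even under its best assignment. Minimum: 760.

760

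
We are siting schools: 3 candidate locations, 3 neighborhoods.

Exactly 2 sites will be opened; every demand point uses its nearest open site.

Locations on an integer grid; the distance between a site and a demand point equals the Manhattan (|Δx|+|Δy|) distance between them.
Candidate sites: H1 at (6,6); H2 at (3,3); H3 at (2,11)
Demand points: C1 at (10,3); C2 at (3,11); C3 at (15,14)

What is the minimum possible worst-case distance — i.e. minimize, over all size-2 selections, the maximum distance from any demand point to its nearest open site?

Open {H1, H3}.
  Farthest demand point is C3 at distance 16 (to H3); all others are ≤ 16.
With {H2, H3} the worst case is 16.
With {H1, H2} the worst case is 17.
No size-2 selection achieves below 16.

16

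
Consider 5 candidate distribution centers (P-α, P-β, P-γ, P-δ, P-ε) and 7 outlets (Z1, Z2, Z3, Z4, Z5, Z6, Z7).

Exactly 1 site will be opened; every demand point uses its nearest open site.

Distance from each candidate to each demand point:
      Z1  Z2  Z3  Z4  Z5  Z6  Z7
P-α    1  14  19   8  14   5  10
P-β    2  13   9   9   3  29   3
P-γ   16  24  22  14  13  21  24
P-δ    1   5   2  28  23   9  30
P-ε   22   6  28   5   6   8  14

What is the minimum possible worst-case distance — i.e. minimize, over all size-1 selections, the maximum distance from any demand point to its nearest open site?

Open {P-α}.
  Farthest demand point is Z3 at distance 19 (to P-α); all others are ≤ 19.
With {P-γ} the worst case is 24.
With {P-ε} the worst case is 28.
No size-1 selection achieves below 19.

19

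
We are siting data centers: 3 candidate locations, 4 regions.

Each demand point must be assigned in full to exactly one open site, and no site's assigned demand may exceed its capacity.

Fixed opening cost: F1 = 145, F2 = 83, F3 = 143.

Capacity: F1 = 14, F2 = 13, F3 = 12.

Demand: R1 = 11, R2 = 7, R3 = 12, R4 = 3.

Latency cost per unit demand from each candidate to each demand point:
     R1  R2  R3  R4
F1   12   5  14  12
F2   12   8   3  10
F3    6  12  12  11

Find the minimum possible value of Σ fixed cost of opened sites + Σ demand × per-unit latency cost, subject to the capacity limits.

Open {F1, F2, F3}; cheapest assignment that respects the capacities:
  F1 (cap 14, load 10): R2, R4 — cost 7×5 + 3×12 = 71
  F2 (cap 13, load 12): R3 — cost 12×3 = 36
  F3 (cap 12, load 11): R1 — cost 11×6 = 66
  Shipping 173, fixed 371 → total 544.
  Any other capacity-feasible assignment to {F1, F2, F3} ships for at least 173.
Total demand is 33 and no other set of sites has combined capacity ≥ 33, so {F1, F2, F3} is the only feasible choice of open sites. Minimum: 544.

544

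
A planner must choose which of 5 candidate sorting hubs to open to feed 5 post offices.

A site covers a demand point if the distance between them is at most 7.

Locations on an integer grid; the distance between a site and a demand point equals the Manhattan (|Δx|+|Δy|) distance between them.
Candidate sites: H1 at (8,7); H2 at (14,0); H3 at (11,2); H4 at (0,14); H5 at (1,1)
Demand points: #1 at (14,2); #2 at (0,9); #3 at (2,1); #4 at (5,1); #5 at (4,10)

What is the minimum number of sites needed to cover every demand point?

4

Coverage sets (demand points within 7 of each site):
  H1: {#5}
  H2: {#1}
  H3: {#1, #4}
  H4: {#2}
  H5: {#3, #4}
No 3 sites suffice: every size-3 union leaves at least one demand point uncovered.
But {H1, H2, H4, H5} covers everything, so the minimum is 4.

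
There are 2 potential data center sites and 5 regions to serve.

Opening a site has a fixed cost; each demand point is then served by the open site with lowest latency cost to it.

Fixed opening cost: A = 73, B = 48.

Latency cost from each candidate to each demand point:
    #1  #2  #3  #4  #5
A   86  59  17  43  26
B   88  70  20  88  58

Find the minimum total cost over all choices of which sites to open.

Open {A}: assign each demand point to its cheapest open site.
  #1→A 86, #2→A 59, #3→A 17, #4→A 43, #5→A 26
  latency cost 231, fixed 73 → total 304.
Compare {A, B}: latency cost 231 + fixed 121 = 352.
Compare {B}: latency cost 324 + fixed 48 = 372.

304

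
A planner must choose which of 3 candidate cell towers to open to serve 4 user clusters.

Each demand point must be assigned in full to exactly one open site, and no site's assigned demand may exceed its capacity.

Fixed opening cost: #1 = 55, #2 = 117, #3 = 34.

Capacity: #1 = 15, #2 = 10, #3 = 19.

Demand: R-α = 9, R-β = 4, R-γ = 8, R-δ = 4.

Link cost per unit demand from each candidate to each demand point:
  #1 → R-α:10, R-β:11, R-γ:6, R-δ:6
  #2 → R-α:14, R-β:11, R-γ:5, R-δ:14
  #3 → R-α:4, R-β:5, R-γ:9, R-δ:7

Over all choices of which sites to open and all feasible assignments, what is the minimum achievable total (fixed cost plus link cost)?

Open {#1, #3}; cheapest assignment that respects the capacities:
  #1 (cap 15, load 12): R-γ, R-δ — cost 8×6 + 4×6 = 72
  #3 (cap 19, load 13): R-α, R-β — cost 9×4 + 4×5 = 56
  Shipping 128, fixed 89 → total 217.
  Any other capacity-feasible assignment to {#1, #3} ships for at least 128.
Compare {#2, #3}: its best feasible assignment gives total 275.
Compare {#1, #2, #3}: its best feasible assignment gives total 326.
Every other set of open sites that can feasibly serve all demand totals ≥ 275 even under its best assignment. Minimum: 217.

217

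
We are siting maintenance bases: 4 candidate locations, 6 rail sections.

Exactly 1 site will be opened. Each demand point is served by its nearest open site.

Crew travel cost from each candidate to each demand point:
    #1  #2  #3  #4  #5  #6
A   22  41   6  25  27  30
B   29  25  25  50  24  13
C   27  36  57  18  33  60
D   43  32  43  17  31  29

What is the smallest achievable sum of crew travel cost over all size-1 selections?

Open {A}.
  #1→A 22, #2→A 41, #3→A 6, #4→A 25, #5→A 27, #6→A 30  ⇒ total 151.
Compare {B}: total 166.
Compare {D}: total 195.
No size-1 selection does better; minimum is 151.

151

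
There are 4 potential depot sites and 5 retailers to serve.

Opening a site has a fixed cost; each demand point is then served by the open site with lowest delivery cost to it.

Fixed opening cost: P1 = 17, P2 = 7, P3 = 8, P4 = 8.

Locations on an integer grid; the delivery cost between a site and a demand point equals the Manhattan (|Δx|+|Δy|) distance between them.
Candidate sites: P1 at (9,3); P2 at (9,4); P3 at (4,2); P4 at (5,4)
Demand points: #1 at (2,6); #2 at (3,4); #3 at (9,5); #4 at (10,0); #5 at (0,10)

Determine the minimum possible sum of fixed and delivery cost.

Open {P2, P4}: assign each demand point to its cheapest open site.
  #1→P4 5, #2→P4 2, #3→P2 1, #4→P2 5, #5→P4 11
  delivery cost 24, fixed 15 → total 39.
Compare {P4}: delivery cost 32 + fixed 8 = 40.
Compare {P2, P3}: delivery cost 27 + fixed 15 = 42.
Compare {P2}: delivery cost 36 + fixed 7 = 43.
All other subsets cost ≥ 40. Minimum total cost: 39.

39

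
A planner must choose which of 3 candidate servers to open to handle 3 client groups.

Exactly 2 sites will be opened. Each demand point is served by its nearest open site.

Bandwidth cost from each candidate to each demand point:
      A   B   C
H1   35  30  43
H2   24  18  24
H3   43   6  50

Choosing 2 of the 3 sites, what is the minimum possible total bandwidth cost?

Open {H2, H3}.
  A→H2 24, B→H3 6, C→H2 24  ⇒ total 54.
Compare {H1, H2}: total 66.
Compare {H1, H3}: total 84.

54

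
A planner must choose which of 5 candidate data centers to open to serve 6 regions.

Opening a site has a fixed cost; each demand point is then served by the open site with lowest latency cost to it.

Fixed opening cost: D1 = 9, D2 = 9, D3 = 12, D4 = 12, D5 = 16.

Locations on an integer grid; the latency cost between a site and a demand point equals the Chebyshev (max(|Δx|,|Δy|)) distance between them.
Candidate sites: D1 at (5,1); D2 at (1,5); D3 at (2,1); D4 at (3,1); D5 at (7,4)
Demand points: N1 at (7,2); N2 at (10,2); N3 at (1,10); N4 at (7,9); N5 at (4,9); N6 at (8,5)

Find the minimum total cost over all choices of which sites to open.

Open {D5}: assign each demand point to its cheapest open site.
  N1→D5 2, N2→D5 3, N3→D5 6, N4→D5 5, N5→D5 5, N6→D5 1
  latency cost 22, fixed 16 → total 38.
Compare {D1, D2}: latency cost 26 + fixed 18 = 44.
Compare {D1}: latency cost 36 + fixed 9 = 45.
Compare {D2, D5}: latency cost 20 + fixed 25 = 45.
All other subsets cost ≥ 44. Minimum total cost: 38.

38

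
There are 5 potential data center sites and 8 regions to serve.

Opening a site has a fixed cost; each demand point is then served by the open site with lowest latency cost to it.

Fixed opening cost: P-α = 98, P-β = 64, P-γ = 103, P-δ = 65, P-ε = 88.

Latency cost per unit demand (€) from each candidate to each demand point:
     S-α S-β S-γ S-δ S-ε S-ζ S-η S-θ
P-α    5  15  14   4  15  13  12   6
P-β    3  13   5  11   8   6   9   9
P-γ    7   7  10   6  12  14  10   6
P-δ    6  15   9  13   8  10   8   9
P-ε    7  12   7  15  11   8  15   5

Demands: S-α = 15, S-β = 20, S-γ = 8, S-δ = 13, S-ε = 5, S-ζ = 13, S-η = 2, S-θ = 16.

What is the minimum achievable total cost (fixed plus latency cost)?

Open {P-β, P-γ}: assign each demand point to its cheapest open site.
  S-α→P-β 15×3=45, S-β→P-γ 20×7=140, S-γ→P-β 8×5=40, S-δ→P-γ 13×6=78, S-ε→P-β 5×8=40, S-ζ→P-β 13×6=78, S-η→P-β 2×9=18, S-θ→P-γ 16×6=96
  latency cost 535, fixed 167 → total 702.
Compare {P-β, P-γ, P-δ}: latency cost 533 + fixed 232 = 765.
Compare {P-α, P-β, P-γ}: latency cost 509 + fixed 265 = 774.
Compare {P-β, P-γ, P-ε}: latency cost 519 + fixed 255 = 774.
All other subsets cost ≥ 765. Minimum total cost: 702.

702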